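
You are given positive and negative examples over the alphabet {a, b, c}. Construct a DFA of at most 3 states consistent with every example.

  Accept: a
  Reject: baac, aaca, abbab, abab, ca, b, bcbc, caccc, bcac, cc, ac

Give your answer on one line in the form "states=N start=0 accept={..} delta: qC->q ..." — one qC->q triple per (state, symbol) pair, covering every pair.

Grow the machine one transition at a time. Run the examples from 0; the earliest place one falls off (shortest prefix, ties alphabetical) gets sent to the lowest-numbered state that keeps every Accept/Reject pair distinguishable — a pair clashes when both reach the same state with identical unread suffix — and to a fresh state only if none does.
a: 0a undefined. 0a->0: ok.
b: 0b undefined. 0b->0: no, a/abbab meet in 0. Open state 1: 0b->1.
c: 0c undefined. 0c->0: no, a/aaca meet in 0. 0c->1: ok.
ba: 1a undefined. 1a->0: no, a/aaca meet in 0. 1a->1: ok.
bc: 1c undefined. 1c->0: no, a/baac meet in 0. 1c->1: ok.
abb: 1b undefined. 1b->0: no, a/abab meet in 0. 1b->1: ok.
All examples now run through 2 states with every (state, symbol) defined. Accept strings end in {0}, Reject strings end in {1}; accept={0}.

states=2 start=0 accept={0} delta: 0a->0 0b->1 0c->1 1a->1 1b->1 1c->1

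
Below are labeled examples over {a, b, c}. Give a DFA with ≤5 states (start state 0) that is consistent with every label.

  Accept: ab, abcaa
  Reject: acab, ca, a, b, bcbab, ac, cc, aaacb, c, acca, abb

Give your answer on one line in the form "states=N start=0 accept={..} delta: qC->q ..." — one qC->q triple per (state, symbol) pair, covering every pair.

Fold the examples into a partial DFA from state 0: repeatedly fix the first undefined (state, symbol) met by the shortest-then-alphabetical prefix, trying targets in increasing order and rejecting any under which an Accept and a Reject string meet in one state with the same remainder; add a state when all current targets are rejected. Accepting states are where Accept strings end.
a: 0a undefined. 0a->0: no, ab/b meet in 0 with "b" left. Open state 1: 0a->1.
b: 0b undefined. 0b->0: ok.
c: 0c undefined. 0c->0: no, ab/bcbab meet in 1 with "b" left. 0c->1: ok.
aa: 1a undefined. 1a->0: ok.
ab: 1b undefined. 1b->0: no, ab/ca meet in 0. 1b->1: no, ab/a meet in 1. Open state 2: 1b->2.
ac: 1c undefined. 1c->0: no, ab/acab meet in 2. 1c->1: no, ab/aaacb meet in 2. 1c->2: no, ab/ac meet in 2. Open state 3: 1c->3.
abb: 2b undefined. 2b->0: ok.
abc: 2c undefined. 2c->0: no, abcaa/ca meet in 0. 2c->1: no, abcaa/a meet in 1. 2c->2: ok.
aca: 3a undefined. 3a->0: ok.
acc: 3c undefined. 3c->0: ok.
abca: 2a undefined. 2a->0: no, abcaa/a meet in 1. 2a->1: no, ab/bcbab meet in 2. 2a->2: ok.
aaacb: 3b undefined. 3b->0: ok.
All examples now run through 4 states with every (state, symbol) defined. Accept strings end in {2}, Reject strings end in {0,1,3}; accept={2}.

states=4 start=0 accept={2} delta: 0a->1 0b->0 0c->1 1a->0 1b->2 1c->3 2a->2 2b->0 2c->2 3a->0 3b->0 3c->0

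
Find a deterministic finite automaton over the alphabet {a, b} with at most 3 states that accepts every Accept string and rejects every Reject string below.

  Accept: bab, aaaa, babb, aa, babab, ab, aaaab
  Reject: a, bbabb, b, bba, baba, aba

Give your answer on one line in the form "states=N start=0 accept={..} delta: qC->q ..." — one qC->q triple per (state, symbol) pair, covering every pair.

states=3 start=0 accept={0,2} delta: 0a->1 0b->1 1a->2 1b->0 2a->1 2b->2

Fold the examples into a partial DFA from state 0: repeatedly fix the first undefined (state, symbol) met by the shortest-then-alphabetical prefix, trying targets in increasing order and rejecting any under which an Accept and a Reject string meet in one state with the same remainder; add a state when all current targets are rejected. Accepting states are where Accept strings end.
a: 0a undefined. 0a->0: no, aaaa/a meet in 0. Open state 1: 0a->1.
b: 0b undefined. 0b->0: no, babb/bbabb meet in 1 with "bb" left. 0b->1: ok.
aa: 1a undefined. 1a->0: no, bab/a meet in 1. 1a->1: no, aaaa/a meet in 1. Open state 2: 1a->2.
ab: 1b undefined. 1b->0: ok.
aaa: 2a undefined. 2a->0: no, aaaa/a meet in 1. 2a->1: ok.
bab: 2b undefined. 2b->0: no, babb/a meet in 1. 2b->1: no, bab/a meet in 1. 2b->2: ok.
All examples now run through 3 states with every (state, symbol) defined. Accept strings end in {0,2}, Reject strings end in {1}; accept={0,2}.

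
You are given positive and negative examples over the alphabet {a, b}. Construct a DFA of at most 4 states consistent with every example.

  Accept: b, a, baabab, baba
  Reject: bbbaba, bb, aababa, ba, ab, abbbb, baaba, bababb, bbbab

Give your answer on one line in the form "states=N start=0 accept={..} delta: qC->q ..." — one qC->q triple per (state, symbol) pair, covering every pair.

states=4 start=0 accept={1} delta: 0a->1 0b->1 1a->2 1b->2 2a->3 2b->0 3a->0 3b->3

Fold the examples into a partial DFA from state 0: repeatedly fix the first undefined (state, symbol) met by the shortest-then-alphabetical prefix, trying targets in increasing order and rejecting any under which an Accept and a Reject string meet in one state with the same remainder; add a state when all current targets are rejected. Accepting states are where Accept strings end.
a: 0a undefined. 0a->0: no, b/ab meet in 0 with "b" left. Open state 1: 0a->1.
b: 0b undefined. 0b->0: no, b/bb meet in 0. 0b->1: ok.
aa: 1a undefined. 1a->0: no, baba/aababa meet in 0. 1a->1: no, b/ba meet in 1. Open state 2: 1a->2.
ab: 1b undefined. 1b->0: no, b/abbbb meet in 1. 1b->1: no, b/bb meet in 1. 1b->2: ok.
aab: 2b undefined. 2b->0: ok.
baa: 2a undefined. 2a->0: no, baabab/bbbaba meet in 0. 2a->1: no, b/bbbaba meet in 1. 2a->2: no, b/baaba meet in 1. Open state 3: 2a->3.
baab: 3b undefined. 3b->0: no, b/baaba meet in 1. 3b->1: no, baabab/bababb meet in 0. 3b->2: no, baabab/bb meet in 2. 3b->3: ok.
baaba: 3a undefined. 3a->0: ok.
All examples now run through 4 states with every (state, symbol) defined. Accept strings end in {1}, Reject strings end in {0,2,3}; accept={1}.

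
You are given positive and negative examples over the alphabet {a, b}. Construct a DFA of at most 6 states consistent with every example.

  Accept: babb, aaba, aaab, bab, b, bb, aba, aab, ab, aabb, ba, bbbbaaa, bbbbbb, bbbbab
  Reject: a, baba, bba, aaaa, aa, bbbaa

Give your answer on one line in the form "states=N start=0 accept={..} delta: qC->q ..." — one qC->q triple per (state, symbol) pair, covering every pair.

State merging on the prefix tree: take the shortest (then alphabetical) example prefix whose next move is undefined and point that move at state 0, else 1, else 2, ...; a target is out if some Accept/Reject pair would then sit in one state with the same input left (inseparable). If every existing state is out, open a new one.
a: 0a undefined. 0a->0: ok.
b: 0b undefined. 0b->0: no, babb/a meet in 0. Open state 1: 0b->1.
ba: 1a undefined. 1a->0: no, aaba/a meet in 0. 1a->1: ok.
bb: 1b undefined. 1b->0: no, babb/bbbaa meet in 1. 1b->1: no, babb/baba meet in 1. Open state 2: 1b->2.
bba: 2a undefined. 2a->0: ok.
bbb: 2b undefined. 2b->0: no, babb/a meet in 0. 2b->1: no, babb/bbbaa meet in 1. 2b->2: no, bbbbaaa/a meet in 0. Open state 3: 2b->3.
bbba: 3a undefined. 3a->0: ok.
bbbb: 3b undefined. 3b->0: no, bbbbaaa/a meet in 0. 3b->1: ok.
All examples now run through 4 states with every (state, symbol) defined. Accept strings end in {1,2,3}, Reject strings end in {0}; accept={1,2,3}.

states=4 start=0 accept={1,2,3} delta: 0a->0 0b->1 1a->1 1b->2 2a->0 2b->3 3a->0 3b->1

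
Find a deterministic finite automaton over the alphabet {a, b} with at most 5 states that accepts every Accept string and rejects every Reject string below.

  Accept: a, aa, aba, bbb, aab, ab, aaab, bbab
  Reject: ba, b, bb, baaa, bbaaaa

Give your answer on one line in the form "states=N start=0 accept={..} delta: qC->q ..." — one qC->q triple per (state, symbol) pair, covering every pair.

State merging on the prefix tree: take the shortest (then alphabetical) example prefix whose next move is undefined and point that move at state 0, else 1, else 2, ...; a target is out if some Accept/Reject pair would then sit in one state with the same input left (inseparable). If every existing state is out, open a new one.
a: 0a undefined. 0a->0: no, aba/ba meet in 0 with "ba" left. Open state 1: 0a->1.
b: 0b undefined. 0b->0: no, a/ba meet in 1. 0b->1: no, a/b meet in 1. Open state 2: 0b->2.
aa: 1a undefined. 1a->0: no, aab/b meet in 2. 1a->1: ok.
ab: 1b undefined. 1b->0: ok.
ba: 2a undefined. 2a->0: no, a/baaa meet in 1. 2a->1: no, a/ba meet in 1. 2a->2: ok.
bb: 2b undefined. 2b->0: no, a/bbaaaa meet in 1. 2b->1: no, a/bb meet in 1. 2b->2: no, bbb/ba meet in 2. Open state 3: 2b->3.
bba: 3a undefined. 3a->0: no, a/bbaaaa meet in 1. 3a->1: no, a/bbaaaa meet in 1. 3a->2: no, bbab/bb meet in 3. 3a->3: ok.
bbb: 3b undefined. 3b->0: ok.
All examples now run through 4 states with every (state, symbol) defined. Accept strings end in {0,1}, Reject strings end in {2,3}; accept={0,1}.

states=4 start=0 accept={0,1} delta: 0a->1 0b->2 1a->1 1b->0 2a->2 2b->3 3a->3 3b->0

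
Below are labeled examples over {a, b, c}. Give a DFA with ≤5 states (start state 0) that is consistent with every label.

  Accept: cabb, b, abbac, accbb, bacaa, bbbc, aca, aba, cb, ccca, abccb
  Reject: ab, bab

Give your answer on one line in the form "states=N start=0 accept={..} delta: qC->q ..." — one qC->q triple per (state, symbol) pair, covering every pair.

states=3 start=0 accept={0,1} delta: 0a->1 0b->0 0c->0 1a->0 1b->2 1c->0 2a->0 2b->0 2c->0

Grow the machine one transition at a time. Run the examples from 0; the earliest place one falls off (shortest prefix, ties alphabetical) gets sent to the lowest-numbered state that keeps every Accept/Reject pair distinguishable — a pair clashes when both reach the same state with identical unread suffix — and to a fresh state only if none does.
a: 0a undefined. 0a->0: no, b/ab meet in 0 with "b" left. Open state 1: 0a->1.
b: 0b undefined. 0b->0: ok.
c: 0c undefined. 0c->0: ok.
ab: 1b undefined. 1b->0: no, cabb/ab meet in 0. 1b->1: no, cabb/ab meet in 1. Open state 2: 1b->2.
ac: 1c undefined. 1c->0: ok.
aba: 2a undefined. 2a->0: ok.
abb: 2b undefined. 2b->0: ok.
abc: 2c undefined. 2c->0: ok.
bacaa: 1a undefined. 1a->0: ok.
All examples now run through 3 states with every (state, symbol) defined. Accept strings end in {0,1}, Reject strings end in {2}; accept={0,1}.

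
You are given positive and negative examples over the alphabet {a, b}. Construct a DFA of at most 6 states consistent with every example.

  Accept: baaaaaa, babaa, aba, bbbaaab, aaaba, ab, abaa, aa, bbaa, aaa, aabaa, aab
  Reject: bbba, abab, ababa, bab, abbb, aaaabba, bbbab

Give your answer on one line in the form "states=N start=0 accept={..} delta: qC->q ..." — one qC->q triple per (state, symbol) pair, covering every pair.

Fold the examples into a partial DFA from state 0: repeatedly fix the first undefined (state, symbol) met by the shortest-then-alphabetical prefix, trying targets in increasing order and rejecting any under which an Accept and a Reject string meet in one state with the same remainder; add a state when all current targets are rejected. Accepting states are where Accept strings end.
a: 0a undefined. 0a->0: ok.
b: 0b undefined. 0b->0: no, baaaaaa/bbba meet in 0. Open state 1: 0b->1.
ba: 1a undefined. 1a->0: no, baaaaaa/ababa meet in 0. 1a->1: ok.
bb: 1b undefined. 1b->0: no, baaaaaa/bbba meet in 1. 1b->1: no, baaaaaa/bbba meet in 1. Open state 2: 1b->2.
bba: 2a undefined. 2a->0: no, babaa/ababa meet in 0. 2a->1: no, baaaaaa/ababa meet in 1. 2a->2: no, babaa/abab meet in 2. Open state 3: 2a->3.
bbb: 2b undefined. 2b->0: no, baaaaaa/bbbab meet in 1. 2b->1: no, baaaaaa/bbba meet in 1. 2b->2: ok.
bbaa: 3a undefined. 3a->0: ok.
bbbab: 3b undefined. 3b->0: no, babaa/bbbab meet in 0. 3b->1: no, baaaaaa/bbbab meet in 1. 3b->2: ok.
All examples now run through 4 states with every (state, symbol) defined. Accept strings end in {0,1}, Reject strings end in {2,3}; accept={0,1}.

states=4 start=0 accept={0,1} delta: 0a->0 0b->1 1a->1 1b->2 2a->3 2b->2 3a->0 3b->2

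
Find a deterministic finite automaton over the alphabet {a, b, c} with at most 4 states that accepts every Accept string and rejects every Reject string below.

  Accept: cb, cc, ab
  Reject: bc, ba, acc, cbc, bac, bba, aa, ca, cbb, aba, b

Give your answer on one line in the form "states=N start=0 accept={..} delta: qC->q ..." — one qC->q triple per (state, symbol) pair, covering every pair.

states=4 start=0 accept={3} delta: 0a->1 0b->0 0c->2 1a->0 1b->3 1c->0 2a->0 2b->3 2c->3 3a->0 3b->0 3c->0

Fold the examples into a partial DFA from state 0: repeatedly fix the first undefined (state, symbol) met by the shortest-then-alphabetical prefix, trying targets in increasing order and rejecting any under which an Accept and a Reject string meet in one state with the same remainder; add a state when all current targets are rejected. Accepting states are where Accept strings end.
a: 0a undefined. 0a->0: no, cc/acc meet in 0 with "cc" left. Open state 1: 0a->1.
b: 0b undefined. 0b->0: ok.
c: 0c undefined. 0c->0: no, cb/bc meet in 0. 0c->1: no, cc/bac meet in 1 with "c" left. Open state 2: 0c->2.
aa: 1a undefined. 1a->0: ok.
ab: 1b undefined. 1b->0: no, ab/aa meet in 0. 1b->1: no, ab/ba meet in 1. 1b->2: no, ab/bc meet in 2. Open state 3: 1b->3.
ac: 1c undefined. 1c->0: ok.
ca: 2a undefined. 2a->0: ok.
cb: 2b undefined. 2b->0: no, cb/bac meet in 0. 2b->1: no, cb/ba meet in 1. 2b->2: no, cb/bc meet in 2. 2b->3: ok.
cc: 2c undefined. 2c->0: no, cc/bac meet in 0. 2c->1: no, cc/ba meet in 1. 2c->2: no, cc/bc meet in 2. 2c->3: ok.
aba: 3a undefined. 3a->0: ok.
cbb: 3b undefined. 3b->0: ok.
cbc: 3c undefined. 3c->0: ok.
All examples now run through 4 states with every (state, symbol) defined. Accept strings end in {3}, Reject strings end in {0,1,2}; accept={3}.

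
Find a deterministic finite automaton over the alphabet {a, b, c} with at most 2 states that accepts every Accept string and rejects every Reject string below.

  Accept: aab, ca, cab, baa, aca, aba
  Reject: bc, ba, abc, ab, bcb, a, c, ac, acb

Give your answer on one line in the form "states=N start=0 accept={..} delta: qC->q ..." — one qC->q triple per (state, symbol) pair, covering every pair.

states=2 start=0 accept={0} delta: 0a->1 0b->0 0c->1 1a->0 1b->1 1c->1

Grow the machine one transition at a time. Run the examples from 0; the earliest place one falls off (shortest prefix, ties alphabetical) gets sent to the lowest-numbered state that keeps every Accept/Reject pair distinguishable — a pair clashes when both reach the same state with identical unread suffix — and to a fresh state only if none does.
a: 0a undefined. 0a->0: no, aab/ab meet in 0 with "b" left. Open state 1: 0a->1.
b: 0b undefined. 0b->0: ok.
c: 0c undefined. 0c->0: no, ca/ba meet in 1. 0c->1: ok.
aa: 1a undefined. 1a->0: ok.
ab: 1b undefined. 1b->0: no, aab/ab meet in 0. 1b->1: ok.
ac: 1c undefined. 1c->0: no, aab/abc meet in 0. 1c->1: ok.
All examples now run through 2 states with every (state, symbol) defined. Accept strings end in {0}, Reject strings end in {1}; accept={0}.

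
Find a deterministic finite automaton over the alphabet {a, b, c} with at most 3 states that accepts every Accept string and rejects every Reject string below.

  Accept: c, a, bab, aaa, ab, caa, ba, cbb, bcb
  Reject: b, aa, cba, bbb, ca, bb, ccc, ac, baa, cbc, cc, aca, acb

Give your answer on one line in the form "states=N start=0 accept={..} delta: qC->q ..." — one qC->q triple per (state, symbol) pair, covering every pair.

Fold the examples into a partial DFA from state 0: repeatedly fix the first undefined (state, symbol) met by the shortest-then-alphabetical prefix, trying targets in increasing order and rejecting any under which an Accept and a Reject string meet in one state with the same remainder; add a state when all current targets are rejected. Accepting states are where Accept strings end.
a: 0a undefined. 0a->0: no, c/ac meet in 0 with "c" left. Open state 1: 0a->1.
b: 0b undefined. 0b->0: ok.
c: 0c undefined. 0c->0: no, c/b meet in 0. 0c->1: ok.
aa: 1a undefined. 1a->0: ok.
ab: 1b undefined. 1b->0: no, c/cba meet in 1. 1b->1: ok.
ac: 1c undefined. 1c->0: no, c/ccc meet in 1. 1c->1: no, c/ccc meet in 1. Open state 2: 1c->2.
aca: 2a undefined. 2a->0: ok.
acb: 2b undefined. 2b->0: ok.
ccc: 2c undefined. 2c->0: ok.
All examples now run through 3 states with every (state, symbol) defined. Accept strings end in {1}, Reject strings end in {0,2}; accept={1}.

states=3 start=0 accept={1} delta: 0a->1 0b->0 0c->1 1a->0 1b->1 1c->2 2a->0 2b->0 2c->0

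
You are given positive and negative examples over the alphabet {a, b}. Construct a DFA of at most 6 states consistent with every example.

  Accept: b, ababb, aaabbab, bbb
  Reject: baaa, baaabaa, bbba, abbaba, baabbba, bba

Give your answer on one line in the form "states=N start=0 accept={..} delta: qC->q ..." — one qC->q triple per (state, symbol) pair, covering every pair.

states=2 start=0 accept={1} delta: 0a->0 0b->1 1a->0 1b->1

Fold the examples into a partial DFA from state 0: repeatedly fix the first undefined (state, symbol) met by the shortest-then-alphabetical prefix, trying targets in increasing order and rejecting any under which an Accept and a Reject string meet in one state with the same remainder; add a state when all current targets are rejected. Accepting states are where Accept strings end.
a: 0a undefined. 0a->0: ok.
b: 0b undefined. 0b->0: no, b/baaa meet in 0. Open state 1: 0b->1.
ba: 1a undefined. 1a->0: ok.
bb: 1b undefined. 1b->0: no, ababb/baaa meet in 0. 1b->1: ok.
All examples now run through 2 states with every (state, symbol) defined. Accept strings end in {1}, Reject strings end in {0}; accept={1}.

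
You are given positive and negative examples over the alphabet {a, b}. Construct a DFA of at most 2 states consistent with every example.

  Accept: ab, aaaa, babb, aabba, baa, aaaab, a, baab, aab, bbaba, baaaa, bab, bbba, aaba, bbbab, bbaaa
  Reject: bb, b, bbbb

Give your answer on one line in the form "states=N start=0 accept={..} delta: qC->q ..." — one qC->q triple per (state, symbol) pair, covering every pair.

states=2 start=0 accept={1} delta: 0a->1 0b->0 1a->1 1b->1

Fold the examples into a partial DFA from state 0: repeatedly fix the first undefined (state, symbol) met by the shortest-then-alphabetical prefix, trying targets in increasing order and rejecting any under which an Accept and a Reject string meet in one state with the same remainder; add a state when all current targets are rejected. Accepting states are where Accept strings end.
a: 0a undefined. 0a->0: no, ab/b meet in 0 with "b" left. Open state 1: 0a->1.
b: 0b undefined. 0b->0: ok.
aa: 1a undefined. 1a->0: no, aaaa/bb meet in 0. 1a->1: ok.
ab: 1b undefined. 1b->0: no, ab/bb meet in 0. 1b->1: ok.
All examples now run through 2 states with every (state, symbol) defined. Accept strings end in {1}, Reject strings end in {0}; accept={1}.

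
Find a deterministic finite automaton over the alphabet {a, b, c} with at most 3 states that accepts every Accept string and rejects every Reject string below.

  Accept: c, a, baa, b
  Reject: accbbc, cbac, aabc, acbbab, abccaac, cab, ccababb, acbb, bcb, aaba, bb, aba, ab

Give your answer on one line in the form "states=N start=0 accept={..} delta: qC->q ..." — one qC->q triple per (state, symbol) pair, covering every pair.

states=3 start=0 accept={0,1} delta: 0a->1 0b->1 0c->0 1a->1 1b->2 1c->2 2a->2 2b->2 2c->2

State merging on the prefix tree: take the shortest (then alphabetical) example prefix whose next move is undefined and point that move at state 0, else 1, else 2, ...; a target is out if some Accept/Reject pair would then sit in one state with the same input left (inseparable). If every existing state is out, open a new one.
a: 0a undefined. 0a->0: no, b/ab meet in 0 with "b" left. Open state 1: 0a->1.
b: 0b undefined. 0b->0: no, b/bb meet in 0. 0b->1: ok.
c: 0c undefined. 0c->0: ok.
aa: 1a undefined. 1a->0: no, c/cbac meet in 0. 1a->1: ok.
ab: 1b undefined. 1b->0: no, c/aabc meet in 0. 1b->1: no, a/cab meet in 1. Open state 2: 1b->2.
ac: 1c undefined. 1c->0: no, c/cbac meet in 0. 1c->1: no, a/cbac meet in 1. 1c->2: ok.
aba: 2a undefined. 2a->0: no, c/aaba meet in 0. 2a->1: no, a/aaba meet in 1. 2a->2: ok.
abc: 2c undefined. 2c->0: no, c/accbbc meet in 0. 2c->1: no, a/aabc meet in 1. 2c->2: ok.
acb: 2b undefined. 2b->0: no, c/bcb meet in 0. 2b->1: no, a/acbbab meet in 1. 2b->2: ok.
All examples now run through 3 states with every (state, symbol) defined. Accept strings end in {0,1}, Reject strings end in {2}; accept={0,1}.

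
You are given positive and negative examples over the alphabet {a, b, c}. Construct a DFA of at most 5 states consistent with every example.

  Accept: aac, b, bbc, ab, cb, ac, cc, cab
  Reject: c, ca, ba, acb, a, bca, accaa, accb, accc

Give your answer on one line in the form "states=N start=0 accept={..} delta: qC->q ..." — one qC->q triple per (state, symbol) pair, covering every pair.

Grow the machine one transition at a time. Run the examples from 0; the earliest place one falls off (shortest prefix, ties alphabetical) gets sent to the lowest-numbered state that keeps every Accept/Reject pair distinguishable — a pair clashes when both reach the same state with identical unread suffix — and to a fresh state only if none does.
a: 0a undefined. 0a->0: no, aac/c meet in 0 with "c" left. Open state 1: 0a->1.
b: 0b undefined. 0b->0: no, bbc/c meet in 0 with "c" left. 0b->1: no, b/a meet in 1. Open state 2: 0b->2.
c: 0c undefined. 0c->0: no, cc/c meet in 0. 0c->1: ok.
aa: 1a undefined. 1a->0: no, aac/c meet in 1. 1a->1: ok.
ab: 1b undefined. 1b->0: ok.
ac: 1c undefined. 1c->0: no, aac/accb meet in 0. 1c->1: no, aac/c meet in 1. 1c->2: ok.
ba: 2a undefined. 2a->0: no, ab/ba meet in 0. 2a->1: ok.
bb: 2b undefined. 2b->0: no, bbc/c meet in 1. 2b->1: ok.
bc: 2c undefined. 2c->0: no, aac/accb meet in 2. 2c->1: no, aac/accc meet in 2. 2c->2: no, aac/accc meet in 2. Open state 3: 2c->3.
bca: 3a undefined. 3a->0: no, ab/bca meet in 0. 3a->1: ok.
accb: 3b undefined. 3b->0: no, ab/accb meet in 0. 3b->1: ok.
accc: 3c undefined. 3c->0: no, ab/accc meet in 0. 3c->1: ok.
All examples now run through 4 states with every (state, symbol) defined. Accept strings end in {0,2}, Reject strings end in {1}; accept={0,2}.

states=4 start=0 accept={0,2} delta: 0a->1 0b->2 0c->1 1a->1 1b->0 1c->2 2a->1 2b->1 2c->3 3a->1 3b->1 3c->1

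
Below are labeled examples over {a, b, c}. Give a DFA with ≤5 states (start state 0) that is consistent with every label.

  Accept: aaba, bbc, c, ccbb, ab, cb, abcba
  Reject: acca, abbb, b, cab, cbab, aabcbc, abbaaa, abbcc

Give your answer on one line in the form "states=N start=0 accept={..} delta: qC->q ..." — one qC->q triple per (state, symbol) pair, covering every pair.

Grow the machine one transition at a time. Run the examples from 0; the earliest place one falls off (shortest prefix, ties alphabetical) gets sent to the lowest-numbered state that keeps every Accept/Reject pair distinguishable — a pair clashes when both reach the same state with identical unread suffix — and to a fresh state only if none does.
a: 0a undefined. 0a->0: no, ab/b meet in 0 with "b" left. Open state 1: 0a->1.
b: 0b undefined. 0b->0: ok.
c: 0c undefined. 0c->0: no, bbc/b meet in 0. 0c->1: ok.
aa: 1a undefined. 1a->0: ok.
ab: 1b undefined. 1b->0: no, aaba/aabcbc meet in 1. 1b->1: no, aaba/abbb meet in 1. Open state 2: 1b->2.
ac: 1c undefined. 1c->0: no, ccbb/acca meet in 0. 1c->1: ok.
abb: 2b undefined. 2b->0: no, aaba/abbaaa meet in 1. 2b->1: no, aaba/abbcc meet in 1. 2b->2: no, ccbb/abbb meet in 2. Open state 3: 2b->3.
abc: 2c undefined. 2c->0: ok.
cba: 2a undefined. 2a->0: ok.
abba: 3a undefined. 3a->0: ok.
abbb: 3b undefined. 3b->0: ok.
abbc: 3c undefined. 3c->0: no, aaba/abbcc meet in 1. 3c->1: no, aaba/abbcc meet in 1. 3c->2: ok.
All examples now run through 4 states with every (state, symbol) defined. Accept strings end in {1,2,3}, Reject strings end in {0}; accept={1,2,3}.

states=4 start=0 accept={1,2,3} delta: 0a->1 0b->0 0c->1 1a->0 1b->2 1c->1 2a->0 2b->3 2c->0 3a->0 3b->0 3c->2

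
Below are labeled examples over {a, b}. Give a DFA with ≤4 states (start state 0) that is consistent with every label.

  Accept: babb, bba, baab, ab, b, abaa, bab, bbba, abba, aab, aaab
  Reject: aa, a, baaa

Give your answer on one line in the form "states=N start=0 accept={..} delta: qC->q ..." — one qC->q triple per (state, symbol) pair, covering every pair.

Grow the machine one transition at a time. Run the examples from 0; the earliest place one falls off (shortest prefix, ties alphabetical) gets sent to the lowest-numbered state that keeps every Accept/Reject pair distinguishable — a pair clashes when both reach the same state with identical unread suffix — and to a fresh state only if none does.
a: 0a undefined. 0a->0: ok.
b: 0b undefined. 0b->0: no, babb/aa meet in 0. Open state 1: 0b->1.
ba: 1a undefined. 1a->0: no, abaa/aa meet in 0. 1a->1: no, ab/baaa meet in 1. Open state 2: 1a->2.
bb: 1b undefined. 1b->0: no, bba/aa meet in 0. 1b->1: ok.
baa: 2a undefined. 2a->0: no, abaa/aa meet in 0. 2a->1: no, bba/baaa meet in 2. 2a->2: no, bba/baaa meet in 2. Open state 3: 2a->3.
bab: 2b undefined. 2b->0: no, bab/aa meet in 0. 2b->1: ok.
baaa: 3a undefined. 3a->0: ok.
baab: 3b undefined. 3b->0: no, baab/aa meet in 0. 3b->1: ok.
All examples now run through 4 states with every (state, symbol) defined. Accept strings end in {1,2,3}, Reject strings end in {0}; accept={1,2,3}.

states=4 start=0 accept={1,2,3} delta: 0a->0 0b->1 1a->2 1b->1 2a->3 2b->1 3a->0 3b->1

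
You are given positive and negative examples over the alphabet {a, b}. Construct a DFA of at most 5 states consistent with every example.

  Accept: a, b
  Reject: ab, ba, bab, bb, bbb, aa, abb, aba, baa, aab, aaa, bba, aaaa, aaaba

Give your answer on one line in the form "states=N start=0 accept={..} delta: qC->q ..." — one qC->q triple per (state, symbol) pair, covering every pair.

states=3 start=0 accept={1} delta: 0a->1 0b->1 1a->2 1b->2 2a->2 2b->2

State merging on the prefix tree: take the shortest (then alphabetical) example prefix whose next move is undefined and point that move at state 0, else 1, else 2, ...; a target is out if some Accept/Reject pair would then sit in one state with the same input left (inseparable). If every existing state is out, open a new one.
a: 0a undefined. 0a->0: no, a/aa meet in 0. Open state 1: 0a->1.
b: 0b undefined. 0b->0: no, a/ba meet in 1. 0b->1: ok.
aa: 1a undefined. 1a->0: no, a/bab meet in 1. 1a->1: no, a/ba meet in 1. Open state 2: 1a->2.
ab: 1b undefined. 1b->0: no, a/bbb meet in 1. 1b->1: no, a/ab meet in 1. 1b->2: ok.
aaa: 2a undefined. 2a->0: no, a/aaaa meet in 1. 2a->1: no, a/aba meet in 1. 2a->2: ok.
aab: 2b undefined. 2b->0: no, a/aaaba meet in 1. 2b->1: no, a/bab meet in 1. 2b->2: ok.
All examples now run through 3 states with every (state, symbol) defined. Accept strings end in {1}, Reject strings end in {2}; accept={1}.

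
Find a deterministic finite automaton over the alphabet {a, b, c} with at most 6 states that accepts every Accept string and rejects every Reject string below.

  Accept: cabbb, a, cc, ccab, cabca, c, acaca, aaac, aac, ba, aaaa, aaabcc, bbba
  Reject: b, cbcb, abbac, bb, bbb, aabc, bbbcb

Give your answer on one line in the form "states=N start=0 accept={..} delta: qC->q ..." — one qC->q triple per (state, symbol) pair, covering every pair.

states=6 start=0 accept={0,2,4} delta: 0a->0 0b->1 0c->2 1a->0 1b->3 1c->3 2a->1 2b->1 2c->4 3a->4 3b->5 3c->0 4a->4 4b->0 4c->1 5a->0 5b->0 5c->0

Grow the machine one transition at a time. Run the examples from 0; the earliest place one falls off (shortest prefix, ties alphabetical) gets sent to the lowest-numbered state that keeps every Accept/Reject pair distinguishable — a pair clashes when both reach the same state with identical unread suffix — and to a fresh state only if none does.
a: 0a undefined. 0a->0: ok.
b: 0b undefined. 0b->0: no, a/b meet in 0. Open state 1: 0b->1.
c: 0c undefined. 0c->0: no, cabbb/bbb meet in 1 with "bb" left. 0c->1: no, cc/aabc meet in 1 with "c" left. Open state 2: 0c->2.
ba: 1a undefined. 1a->0: ok.
bb: 1b undefined. 1b->0: no, a/bb meet in 0. 1b->1: no, c/abbac meet in 2. 1b->2: no, c/bb meet in 2. Open state 3: 1b->3.
ca: 2a undefined. 2a->0: no, cabbb/bbb meet in 3 with "b" left. 2a->1: ok.
cb: 2b undefined. 2b->0: no, a/cbcb meet in 0. 2b->1: ok.
cc: 2c undefined. 2c->0: no, ccab/b meet in 1. 2c->1: no, cc/b meet in 1. 2c->2: no, ccab/bb meet in 3. 2c->3: no, cc/bb meet in 3. Open state 4: 2c->4.
bbb: 3b undefined. 3b->0: no, cabbb/b meet in 1. 3b->1: no, cabbb/bb meet in 3. 3b->2: no, cabbb/b meet in 1. 3b->3: no, cabbb/bb meet in 3. 3b->4: no, cc/bbb meet in 4. Open state 5: 3b->5.
cbc: 1c undefined. 1c->0: no, a/aabc meet in 0. 1c->1: no, aaabcc/b meet in 1. 1c->2: no, c/aabc meet in 2. 1c->3: ok.
cca: 4a undefined. 4a->0: no, ccab/b meet in 1. 4a->1: no, ccab/bb meet in 3. 4a->2: no, ccab/b meet in 1. 4a->3: no, ccab/cbcb meet in 5. 4a->4: ok.
abba: 3a undefined. 3a->0: no, c/abbac meet in 2. 3a->1: no, acaca/b meet in 1. 3a->2: no, cc/abbac meet in 4. 3a->3: no, acaca/bb meet in 3. 3a->4: ok.
bbba: 5a undefined. 5a->0: ok.
bbbc: 5c undefined. 5c->0: ok.
cabc: 3c undefined. 3c->0: ok.
ccab: 4b undefined. 4b->0: ok.
abbac: 4c undefined. 4c->0: no, a/abbac meet in 0. 4c->1: ok.
cabbb: 5b undefined. 5b->0: ok.
All examples now run through 6 states with every (state, symbol) defined. Accept strings end in {0,2,4}, Reject strings end in {1,3,5}; accept={0,2,4}.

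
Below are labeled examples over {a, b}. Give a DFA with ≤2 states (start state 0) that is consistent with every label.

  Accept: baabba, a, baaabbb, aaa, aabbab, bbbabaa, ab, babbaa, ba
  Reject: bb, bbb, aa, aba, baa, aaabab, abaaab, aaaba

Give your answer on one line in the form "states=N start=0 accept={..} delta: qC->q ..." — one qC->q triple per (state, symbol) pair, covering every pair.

states=2 start=0 accept={1} delta: 0a->1 0b->0 1a->0 1b->1

Grow the machine one transition at a time. Run the examples from 0; the earliest place one falls off (shortest prefix, ties alphabetical) gets sent to the lowest-numbered state that keeps every Accept/Reject pair distinguishable — a pair clashes when both reach the same state with identical unread suffix — and to a fresh state only if none does.
a: 0a undefined. 0a->0: no, a/aa meet in 0. Open state 1: 0a->1.
b: 0b undefined. 0b->0: ok.
aa: 1a undefined. 1a->0: ok.
ab: 1b undefined. 1b->0: no, baabba/aba meet in 1. 1b->1: ok.
All examples now run through 2 states with every (state, symbol) defined. Accept strings end in {1}, Reject strings end in {0}; accept={1}.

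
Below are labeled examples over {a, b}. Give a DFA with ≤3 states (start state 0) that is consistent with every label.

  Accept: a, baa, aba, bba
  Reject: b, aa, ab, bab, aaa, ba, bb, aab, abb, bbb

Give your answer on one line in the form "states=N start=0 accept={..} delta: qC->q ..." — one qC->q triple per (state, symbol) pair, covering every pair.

states=3 start=0 accept={1} delta: 0a->1 0b->2 1a->2 1b->0 2a->0 2b->0

State merging on the prefix tree: take the shortest (then alphabetical) example prefix whose next move is undefined and point that move at state 0, else 1, else 2, ...; a target is out if some Accept/Reject pair would then sit in one state with the same input left (inseparable). If every existing state is out, open a new one.
a: 0a undefined. 0a->0: no, a/aa meet in 0. Open state 1: 0a->1.
b: 0b undefined. 0b->0: no, a/ba meet in 1. 0b->1: no, a/b meet in 1. Open state 2: 0b->2.
aa: 1a undefined. 1a->0: no, a/aaa meet in 1. 1a->1: no, a/aa meet in 1. 1a->2: ok.
ab: 1b undefined. 1b->0: ok.
ba: 2a undefined. 2a->0: ok.
bb: 2b undefined. 2b->0: ok.
All examples now run through 3 states with every (state, symbol) defined. Accept strings end in {1}, Reject strings end in {0,2}; accept={1}.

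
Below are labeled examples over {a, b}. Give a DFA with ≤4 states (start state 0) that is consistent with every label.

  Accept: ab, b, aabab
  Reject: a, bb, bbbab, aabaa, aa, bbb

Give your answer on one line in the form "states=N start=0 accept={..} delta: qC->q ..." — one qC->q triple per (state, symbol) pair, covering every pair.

states=3 start=0 accept={1} delta: 0a->0 0b->1 1a->0 1b->2 2a->1 2b->2

Fold the examples into a partial DFA from state 0: repeatedly fix the first undefined (state, symbol) met by the shortest-then-alphabetical prefix, trying targets in increasing order and rejecting any under which an Accept and a Reject string meet in one state with the same remainder; add a state when all current targets are rejected. Accepting states are where Accept strings end.
a: 0a undefined. 0a->0: ok.
b: 0b undefined. 0b->0: no, ab/a meet in 0. Open state 1: 0b->1.
bb: 1b undefined. 1b->0: no, ab/bbb meet in 1. 1b->1: no, ab/bb meet in 1. Open state 2: 1b->2.
bbb: 2b undefined. 2b->0: no, ab/bbbab meet in 1. 2b->1: no, ab/bbb meet in 1. 2b->2: ok.
aaba: 1a undefined. 1a->0: ok.
bbba: 2a undefined. 2a->0: no, ab/bbbab meet in 1. 2a->1: ok.
All examples now run through 3 states with every (state, symbol) defined. Accept strings end in {1}, Reject strings end in {0,2}; accept={1}.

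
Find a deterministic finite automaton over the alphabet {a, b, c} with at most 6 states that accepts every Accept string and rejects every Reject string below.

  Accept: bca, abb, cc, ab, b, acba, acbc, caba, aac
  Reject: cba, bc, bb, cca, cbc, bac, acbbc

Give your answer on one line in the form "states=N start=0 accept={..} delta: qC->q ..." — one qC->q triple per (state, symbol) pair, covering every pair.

states=4 start=0 accept={0,2,3} delta: 0a->1 0b->2 0c->0 1a->0 1b->3 1c->1 2a->1 2b->1 2c->1 3a->0 3b->2 3c->0

Fold the examples into a partial DFA from state 0: repeatedly fix the first undefined (state, symbol) met by the shortest-then-alphabetical prefix, trying targets in increasing order and rejecting any under which an Accept and a Reject string meet in one state with the same remainder; add a state when all current targets are rejected. Accepting states are where Accept strings end.
a: 0a undefined. 0a->0: no, abb/bb meet in 0 with "bb" left. Open state 1: 0a->1.
b: 0b undefined. 0b->0: no, b/bb meet in 0. 0b->1: no, ab/bb meet in 1 with "b" left. Open state 2: 0b->2.
c: 0c undefined. 0c->0: ok.
aa: 1a undefined. 1a->0: ok.
ab: 1b undefined. 1b->0: no, caba/cca meet in 1. 1b->1: no, abb/cca meet in 1. 1b->2: no, abb/bb meet in 2 with "b" left. Open state 3: 1b->3.
ac: 1c undefined. 1c->0: no, acba/cba meet in 2 with "a" left. 1c->1: ok.
ba: 2a undefined. 2a->0: no, cc/cba meet in 0. 2a->1: ok.
bb: 2b undefined. 2b->0: no, cc/bb meet in 0. 2b->1: ok.
bc: 2c undefined. 2c->0: no, bca/cba meet in 1. 2c->1: ok.
abb: 3b undefined. 3b->0: no, bca/acbbc meet in 0. 3b->1: no, abb/cba meet in 1. 3b->2: ok.
acba: 3a undefined. 3a->0: ok.
acbc: 3c undefined. 3c->0: ok.
All examples now run through 4 states with every (state, symbol) defined. Accept strings end in {0,2,3}, Reject strings end in {1}; accept={0,2,3}.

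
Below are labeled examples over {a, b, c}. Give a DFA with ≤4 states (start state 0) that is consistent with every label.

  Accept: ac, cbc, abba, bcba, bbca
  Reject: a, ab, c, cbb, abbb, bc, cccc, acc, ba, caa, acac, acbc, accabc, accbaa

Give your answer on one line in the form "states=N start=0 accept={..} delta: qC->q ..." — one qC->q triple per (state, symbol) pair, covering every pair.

Grow the machine one transition at a time. Run the examples from 0; the earliest place one falls off (shortest prefix, ties alphabetical) gets sent to the lowest-numbered state that keeps every Accept/Reject pair distinguishable — a pair clashes when both reach the same state with identical unread suffix — and to a fresh state only if none does.
a: 0a undefined. 0a->0: no, ac/c meet in 0 with "c" left. Open state 1: 0a->1.
b: 0b undefined. 0b->0: ok.
c: 0c undefined. 0c->0: no, cbc/c meet in 0. 0c->1: ok.
ab: 1b undefined. 1b->0: no, cbc/a meet in 1. 1b->1: ok.
ac: 1c undefined. 1c->0: no, ac/cccc meet in 0. 1c->1: no, ac/a meet in 1. Open state 2: 1c->2.
ca: 1a undefined. 1a->0: ok.
aca: 2a undefined. 2a->0: ok.
acb: 2b undefined. 2b->0: ok.
acc: 2c undefined. 2c->0: no, ac/accabc meet in 2. 2c->1: no, ac/cccc meet in 2. 2c->2: no, ac/cccc meet in 2. Open state 3: 2c->3.
acca: 3a undefined. 3a->0: ok.
accb: 3b undefined. 3b->0: no, abba/accbaa meet in 0. 3b->1: ok.
cccc: 3c undefined. 3c->0: no, abba/cccc meet in 0. 3c->1: ok.
All examples now run through 4 states with every (state, symbol) defined. Accept strings end in {0,2}, Reject strings end in {1,3}; accept={0,2}.

states=4 start=0 accept={0,2} delta: 0a->1 0b->0 0c->1 1a->0 1b->1 1c->2 2a->0 2b->0 2c->3 3a->0 3b->1 3c->1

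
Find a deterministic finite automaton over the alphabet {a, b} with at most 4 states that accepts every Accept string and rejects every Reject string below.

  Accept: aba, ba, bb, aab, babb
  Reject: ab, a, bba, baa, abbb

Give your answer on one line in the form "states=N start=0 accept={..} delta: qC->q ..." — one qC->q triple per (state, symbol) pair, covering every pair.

Fold the examples into a partial DFA from state 0: repeatedly fix the first undefined (state, symbol) met by the shortest-then-alphabetical prefix, trying targets in increasing order and rejecting any under which an Accept and a Reject string meet in one state with the same remainder; add a state when all current targets are rejected. Accepting states are where Accept strings end.
a: 0a undefined. 0a->0: no, aab/ab meet in 0 with "b" left. Open state 1: 0a->1.
b: 0b undefined. 0b->0: no, ba/a meet in 1. 0b->1: no, aba/bba meet in 1 with "ba" left. Open state 2: 0b->2.
aa: 1a undefined. 1a->0: ok.
ab: 1b undefined. 1b->0: no, aba/a meet in 1. 1b->1: ok.
ba: 2a undefined. 2a->0: ok.
bb: 2b undefined. 2b->0: ok.
All examples now run through 3 states with every (state, symbol) defined. Accept strings end in {0,2}, Reject strings end in {1}; accept={0,2}.

states=3 start=0 accept={0,2} delta: 0a->1 0b->2 1a->0 1b->1 2a->0 2b->0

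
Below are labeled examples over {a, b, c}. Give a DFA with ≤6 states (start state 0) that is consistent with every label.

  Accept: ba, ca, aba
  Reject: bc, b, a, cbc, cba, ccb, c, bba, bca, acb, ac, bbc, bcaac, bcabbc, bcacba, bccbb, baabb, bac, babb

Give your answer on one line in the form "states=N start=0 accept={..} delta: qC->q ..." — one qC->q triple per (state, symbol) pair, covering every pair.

states=3 start=0 accept={2} delta: 0a->0 0b->1 0c->1 1a->2 1b->0 1c->0 2a->0 2b->0 2c->0

Grow the machine one transition at a time. Run the examples from 0; the earliest place one falls off (shortest prefix, ties alphabetical) gets sent to the lowest-numbered state that keeps every Accept/Reject pair distinguishable — a pair clashes when both reach the same state with identical unread suffix — and to a fresh state only if none does.
a: 0a undefined. 0a->0: ok.
b: 0b undefined. 0b->0: no, ba/b meet in 0. Open state 1: 0b->1.
c: 0c undefined. 0c->0: no, ba/cba meet in 1 with "a" left. 0c->1: ok.
ba: 1a undefined. 1a->0: no, ba/a meet in 0. 1a->1: no, ba/b meet in 1. Open state 2: 1a->2.
bb: 1b undefined. 1b->0: ok.
bc: 1c undefined. 1c->0: ok.
baa: 2a undefined. 2a->0: ok.
bab: 2b undefined. 2b->0: ok.
bac: 2c undefined. 2c->0: ok.
All examples now run through 3 states with every (state, symbol) defined. Accept strings end in {2}, Reject strings end in {0,1}; accept={2}.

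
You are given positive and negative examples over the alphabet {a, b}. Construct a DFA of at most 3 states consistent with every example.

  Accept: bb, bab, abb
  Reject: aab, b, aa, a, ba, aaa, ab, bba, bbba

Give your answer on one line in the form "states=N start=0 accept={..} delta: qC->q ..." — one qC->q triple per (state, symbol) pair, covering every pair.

states=3 start=0 accept={2} delta: 0a->0 0b->1 1a->1 1b->2 2a->0 2b->0

Fold the examples into a partial DFA from state 0: repeatedly fix the first undefined (state, symbol) met by the shortest-then-alphabetical prefix, trying targets in increasing order and rejecting any under which an Accept and a Reject string meet in one state with the same remainder; add a state when all current targets are rejected. Accepting states are where Accept strings end.
a: 0a undefined. 0a->0: ok.
b: 0b undefined. 0b->0: no, bb/aab meet in 0. Open state 1: 0b->1.
ba: 1a undefined. 1a->0: no, bab/aab meet in 1. 1a->1: ok.
bb: 1b undefined. 1b->0: no, bb/aa meet in 0. 1b->1: no, bb/aab meet in 1. Open state 2: 1b->2.
bba: 2a undefined. 2a->0: ok.
bbb: 2b undefined. 2b->0: ok.
All examples now run through 3 states with every (state, symbol) defined. Accept strings end in {2}, Reject strings end in {0,1}; accept={2}.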